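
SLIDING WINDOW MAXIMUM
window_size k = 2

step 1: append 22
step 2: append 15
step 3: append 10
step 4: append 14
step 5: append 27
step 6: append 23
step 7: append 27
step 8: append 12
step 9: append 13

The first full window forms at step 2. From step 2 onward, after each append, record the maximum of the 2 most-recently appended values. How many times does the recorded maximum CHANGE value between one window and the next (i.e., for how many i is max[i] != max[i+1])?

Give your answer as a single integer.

Answer: 4

Derivation:
step 1: append 22 -> window=[22] (not full yet)
step 2: append 15 -> window=[22, 15] -> max=22
step 3: append 10 -> window=[15, 10] -> max=15
step 4: append 14 -> window=[10, 14] -> max=14
step 5: append 27 -> window=[14, 27] -> max=27
step 6: append 23 -> window=[27, 23] -> max=27
step 7: append 27 -> window=[23, 27] -> max=27
step 8: append 12 -> window=[27, 12] -> max=27
step 9: append 13 -> window=[12, 13] -> max=13
Recorded maximums: 22 15 14 27 27 27 27 13
Changes between consecutive maximums: 4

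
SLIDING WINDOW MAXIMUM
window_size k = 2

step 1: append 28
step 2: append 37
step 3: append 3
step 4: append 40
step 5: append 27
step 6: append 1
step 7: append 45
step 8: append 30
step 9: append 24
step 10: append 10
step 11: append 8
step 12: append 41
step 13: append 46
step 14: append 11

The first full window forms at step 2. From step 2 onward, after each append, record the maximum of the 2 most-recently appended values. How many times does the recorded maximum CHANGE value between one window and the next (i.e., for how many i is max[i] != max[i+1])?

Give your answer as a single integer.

step 1: append 28 -> window=[28] (not full yet)
step 2: append 37 -> window=[28, 37] -> max=37
step 3: append 3 -> window=[37, 3] -> max=37
step 4: append 40 -> window=[3, 40] -> max=40
step 5: append 27 -> window=[40, 27] -> max=40
step 6: append 1 -> window=[27, 1] -> max=27
step 7: append 45 -> window=[1, 45] -> max=45
step 8: append 30 -> window=[45, 30] -> max=45
step 9: append 24 -> window=[30, 24] -> max=30
step 10: append 10 -> window=[24, 10] -> max=24
step 11: append 8 -> window=[10, 8] -> max=10
step 12: append 41 -> window=[8, 41] -> max=41
step 13: append 46 -> window=[41, 46] -> max=46
step 14: append 11 -> window=[46, 11] -> max=46
Recorded maximums: 37 37 40 40 27 45 45 30 24 10 41 46 46
Changes between consecutive maximums: 8

Answer: 8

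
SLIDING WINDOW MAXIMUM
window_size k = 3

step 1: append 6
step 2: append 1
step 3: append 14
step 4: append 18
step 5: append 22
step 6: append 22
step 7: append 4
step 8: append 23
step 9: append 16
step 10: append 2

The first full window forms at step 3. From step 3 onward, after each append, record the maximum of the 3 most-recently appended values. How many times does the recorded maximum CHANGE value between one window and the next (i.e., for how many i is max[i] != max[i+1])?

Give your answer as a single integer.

Answer: 3

Derivation:
step 1: append 6 -> window=[6] (not full yet)
step 2: append 1 -> window=[6, 1] (not full yet)
step 3: append 14 -> window=[6, 1, 14] -> max=14
step 4: append 18 -> window=[1, 14, 18] -> max=18
step 5: append 22 -> window=[14, 18, 22] -> max=22
step 6: append 22 -> window=[18, 22, 22] -> max=22
step 7: append 4 -> window=[22, 22, 4] -> max=22
step 8: append 23 -> window=[22, 4, 23] -> max=23
step 9: append 16 -> window=[4, 23, 16] -> max=23
step 10: append 2 -> window=[23, 16, 2] -> max=23
Recorded maximums: 14 18 22 22 22 23 23 23
Changes between consecutive maximums: 3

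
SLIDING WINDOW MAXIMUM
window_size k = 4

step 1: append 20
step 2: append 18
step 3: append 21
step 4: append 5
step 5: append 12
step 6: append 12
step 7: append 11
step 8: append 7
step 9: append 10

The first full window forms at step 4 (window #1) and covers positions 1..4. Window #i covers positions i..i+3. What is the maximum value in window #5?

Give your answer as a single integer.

Answer: 12

Derivation:
step 1: append 20 -> window=[20] (not full yet)
step 2: append 18 -> window=[20, 18] (not full yet)
step 3: append 21 -> window=[20, 18, 21] (not full yet)
step 4: append 5 -> window=[20, 18, 21, 5] -> max=21
step 5: append 12 -> window=[18, 21, 5, 12] -> max=21
step 6: append 12 -> window=[21, 5, 12, 12] -> max=21
step 7: append 11 -> window=[5, 12, 12, 11] -> max=12
step 8: append 7 -> window=[12, 12, 11, 7] -> max=12
Window #5 max = 12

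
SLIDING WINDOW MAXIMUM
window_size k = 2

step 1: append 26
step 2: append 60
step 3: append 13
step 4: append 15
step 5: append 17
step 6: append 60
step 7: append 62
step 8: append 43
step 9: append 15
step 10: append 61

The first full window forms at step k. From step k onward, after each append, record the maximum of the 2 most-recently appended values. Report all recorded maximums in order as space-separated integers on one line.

Answer: 60 60 15 17 60 62 62 43 61

Derivation:
step 1: append 26 -> window=[26] (not full yet)
step 2: append 60 -> window=[26, 60] -> max=60
step 3: append 13 -> window=[60, 13] -> max=60
step 4: append 15 -> window=[13, 15] -> max=15
step 5: append 17 -> window=[15, 17] -> max=17
step 6: append 60 -> window=[17, 60] -> max=60
step 7: append 62 -> window=[60, 62] -> max=62
step 8: append 43 -> window=[62, 43] -> max=62
step 9: append 15 -> window=[43, 15] -> max=43
step 10: append 61 -> window=[15, 61] -> max=61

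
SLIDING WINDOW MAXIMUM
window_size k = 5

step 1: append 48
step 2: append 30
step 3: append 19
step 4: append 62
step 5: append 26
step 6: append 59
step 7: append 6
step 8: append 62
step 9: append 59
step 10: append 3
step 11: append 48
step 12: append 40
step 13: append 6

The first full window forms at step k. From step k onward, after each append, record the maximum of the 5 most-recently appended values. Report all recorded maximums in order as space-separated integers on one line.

step 1: append 48 -> window=[48] (not full yet)
step 2: append 30 -> window=[48, 30] (not full yet)
step 3: append 19 -> window=[48, 30, 19] (not full yet)
step 4: append 62 -> window=[48, 30, 19, 62] (not full yet)
step 5: append 26 -> window=[48, 30, 19, 62, 26] -> max=62
step 6: append 59 -> window=[30, 19, 62, 26, 59] -> max=62
step 7: append 6 -> window=[19, 62, 26, 59, 6] -> max=62
step 8: append 62 -> window=[62, 26, 59, 6, 62] -> max=62
step 9: append 59 -> window=[26, 59, 6, 62, 59] -> max=62
step 10: append 3 -> window=[59, 6, 62, 59, 3] -> max=62
step 11: append 48 -> window=[6, 62, 59, 3, 48] -> max=62
step 12: append 40 -> window=[62, 59, 3, 48, 40] -> max=62
step 13: append 6 -> window=[59, 3, 48, 40, 6] -> max=59

Answer: 62 62 62 62 62 62 62 62 59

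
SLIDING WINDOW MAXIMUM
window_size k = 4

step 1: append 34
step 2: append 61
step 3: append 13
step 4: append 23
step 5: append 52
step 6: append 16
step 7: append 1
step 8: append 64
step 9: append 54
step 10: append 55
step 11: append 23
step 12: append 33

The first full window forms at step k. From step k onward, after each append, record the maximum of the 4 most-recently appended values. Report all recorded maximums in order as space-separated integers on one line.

step 1: append 34 -> window=[34] (not full yet)
step 2: append 61 -> window=[34, 61] (not full yet)
step 3: append 13 -> window=[34, 61, 13] (not full yet)
step 4: append 23 -> window=[34, 61, 13, 23] -> max=61
step 5: append 52 -> window=[61, 13, 23, 52] -> max=61
step 6: append 16 -> window=[13, 23, 52, 16] -> max=52
step 7: append 1 -> window=[23, 52, 16, 1] -> max=52
step 8: append 64 -> window=[52, 16, 1, 64] -> max=64
step 9: append 54 -> window=[16, 1, 64, 54] -> max=64
step 10: append 55 -> window=[1, 64, 54, 55] -> max=64
step 11: append 23 -> window=[64, 54, 55, 23] -> max=64
step 12: append 33 -> window=[54, 55, 23, 33] -> max=55

Answer: 61 61 52 52 64 64 64 64 55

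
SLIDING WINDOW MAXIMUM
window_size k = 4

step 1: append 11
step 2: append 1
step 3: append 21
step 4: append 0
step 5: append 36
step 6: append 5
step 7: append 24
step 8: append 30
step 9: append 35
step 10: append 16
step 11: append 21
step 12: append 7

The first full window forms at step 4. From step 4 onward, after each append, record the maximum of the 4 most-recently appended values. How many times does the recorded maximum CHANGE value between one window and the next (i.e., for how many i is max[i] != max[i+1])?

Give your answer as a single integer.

Answer: 2

Derivation:
step 1: append 11 -> window=[11] (not full yet)
step 2: append 1 -> window=[11, 1] (not full yet)
step 3: append 21 -> window=[11, 1, 21] (not full yet)
step 4: append 0 -> window=[11, 1, 21, 0] -> max=21
step 5: append 36 -> window=[1, 21, 0, 36] -> max=36
step 6: append 5 -> window=[21, 0, 36, 5] -> max=36
step 7: append 24 -> window=[0, 36, 5, 24] -> max=36
step 8: append 30 -> window=[36, 5, 24, 30] -> max=36
step 9: append 35 -> window=[5, 24, 30, 35] -> max=35
step 10: append 16 -> window=[24, 30, 35, 16] -> max=35
step 11: append 21 -> window=[30, 35, 16, 21] -> max=35
step 12: append 7 -> window=[35, 16, 21, 7] -> max=35
Recorded maximums: 21 36 36 36 36 35 35 35 35
Changes between consecutive maximums: 2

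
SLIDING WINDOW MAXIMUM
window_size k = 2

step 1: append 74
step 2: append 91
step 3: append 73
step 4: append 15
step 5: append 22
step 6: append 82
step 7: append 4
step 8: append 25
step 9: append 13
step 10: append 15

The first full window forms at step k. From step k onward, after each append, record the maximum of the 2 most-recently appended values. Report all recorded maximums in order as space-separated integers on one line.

Answer: 91 91 73 22 82 82 25 25 15

Derivation:
step 1: append 74 -> window=[74] (not full yet)
step 2: append 91 -> window=[74, 91] -> max=91
step 3: append 73 -> window=[91, 73] -> max=91
step 4: append 15 -> window=[73, 15] -> max=73
step 5: append 22 -> window=[15, 22] -> max=22
step 6: append 82 -> window=[22, 82] -> max=82
step 7: append 4 -> window=[82, 4] -> max=82
step 8: append 25 -> window=[4, 25] -> max=25
step 9: append 13 -> window=[25, 13] -> max=25
step 10: append 15 -> window=[13, 15] -> max=15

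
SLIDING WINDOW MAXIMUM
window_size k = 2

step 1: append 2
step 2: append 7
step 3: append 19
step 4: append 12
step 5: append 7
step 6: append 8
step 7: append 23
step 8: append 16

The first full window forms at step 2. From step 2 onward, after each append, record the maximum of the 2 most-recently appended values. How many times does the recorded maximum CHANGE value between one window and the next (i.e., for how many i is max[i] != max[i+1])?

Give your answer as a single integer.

step 1: append 2 -> window=[2] (not full yet)
step 2: append 7 -> window=[2, 7] -> max=7
step 3: append 19 -> window=[7, 19] -> max=19
step 4: append 12 -> window=[19, 12] -> max=19
step 5: append 7 -> window=[12, 7] -> max=12
step 6: append 8 -> window=[7, 8] -> max=8
step 7: append 23 -> window=[8, 23] -> max=23
step 8: append 16 -> window=[23, 16] -> max=23
Recorded maximums: 7 19 19 12 8 23 23
Changes between consecutive maximums: 4

Answer: 4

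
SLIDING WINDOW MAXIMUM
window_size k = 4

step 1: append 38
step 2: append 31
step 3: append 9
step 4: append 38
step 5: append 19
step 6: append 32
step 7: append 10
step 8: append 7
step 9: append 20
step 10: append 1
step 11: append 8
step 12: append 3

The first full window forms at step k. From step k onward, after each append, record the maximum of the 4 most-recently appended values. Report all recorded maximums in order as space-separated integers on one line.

Answer: 38 38 38 38 32 32 20 20 20

Derivation:
step 1: append 38 -> window=[38] (not full yet)
step 2: append 31 -> window=[38, 31] (not full yet)
step 3: append 9 -> window=[38, 31, 9] (not full yet)
step 4: append 38 -> window=[38, 31, 9, 38] -> max=38
step 5: append 19 -> window=[31, 9, 38, 19] -> max=38
step 6: append 32 -> window=[9, 38, 19, 32] -> max=38
step 7: append 10 -> window=[38, 19, 32, 10] -> max=38
step 8: append 7 -> window=[19, 32, 10, 7] -> max=32
step 9: append 20 -> window=[32, 10, 7, 20] -> max=32
step 10: append 1 -> window=[10, 7, 20, 1] -> max=20
step 11: append 8 -> window=[7, 20, 1, 8] -> max=20
step 12: append 3 -> window=[20, 1, 8, 3] -> max=20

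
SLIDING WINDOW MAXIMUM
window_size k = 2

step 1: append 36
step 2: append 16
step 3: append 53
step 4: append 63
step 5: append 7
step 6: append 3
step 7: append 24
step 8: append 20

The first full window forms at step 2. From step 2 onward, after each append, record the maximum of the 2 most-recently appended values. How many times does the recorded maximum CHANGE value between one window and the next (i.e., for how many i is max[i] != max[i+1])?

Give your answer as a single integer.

step 1: append 36 -> window=[36] (not full yet)
step 2: append 16 -> window=[36, 16] -> max=36
step 3: append 53 -> window=[16, 53] -> max=53
step 4: append 63 -> window=[53, 63] -> max=63
step 5: append 7 -> window=[63, 7] -> max=63
step 6: append 3 -> window=[7, 3] -> max=7
step 7: append 24 -> window=[3, 24] -> max=24
step 8: append 20 -> window=[24, 20] -> max=24
Recorded maximums: 36 53 63 63 7 24 24
Changes between consecutive maximums: 4

Answer: 4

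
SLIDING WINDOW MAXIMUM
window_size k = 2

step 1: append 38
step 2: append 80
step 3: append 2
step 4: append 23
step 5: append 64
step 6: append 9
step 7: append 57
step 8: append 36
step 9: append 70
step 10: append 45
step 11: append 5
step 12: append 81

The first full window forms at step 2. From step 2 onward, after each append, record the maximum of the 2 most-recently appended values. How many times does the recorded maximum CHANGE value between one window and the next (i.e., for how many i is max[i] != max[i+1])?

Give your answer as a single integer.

Answer: 6

Derivation:
step 1: append 38 -> window=[38] (not full yet)
step 2: append 80 -> window=[38, 80] -> max=80
step 3: append 2 -> window=[80, 2] -> max=80
step 4: append 23 -> window=[2, 23] -> max=23
step 5: append 64 -> window=[23, 64] -> max=64
step 6: append 9 -> window=[64, 9] -> max=64
step 7: append 57 -> window=[9, 57] -> max=57
step 8: append 36 -> window=[57, 36] -> max=57
step 9: append 70 -> window=[36, 70] -> max=70
step 10: append 45 -> window=[70, 45] -> max=70
step 11: append 5 -> window=[45, 5] -> max=45
step 12: append 81 -> window=[5, 81] -> max=81
Recorded maximums: 80 80 23 64 64 57 57 70 70 45 81
Changes between consecutive maximums: 6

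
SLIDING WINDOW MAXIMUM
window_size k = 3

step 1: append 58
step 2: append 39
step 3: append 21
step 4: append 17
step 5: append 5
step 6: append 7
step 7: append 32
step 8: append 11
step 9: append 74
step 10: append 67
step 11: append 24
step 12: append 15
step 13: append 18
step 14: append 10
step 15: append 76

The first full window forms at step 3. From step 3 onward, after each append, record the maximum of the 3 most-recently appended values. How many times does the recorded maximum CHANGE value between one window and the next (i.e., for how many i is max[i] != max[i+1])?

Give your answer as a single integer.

step 1: append 58 -> window=[58] (not full yet)
step 2: append 39 -> window=[58, 39] (not full yet)
step 3: append 21 -> window=[58, 39, 21] -> max=58
step 4: append 17 -> window=[39, 21, 17] -> max=39
step 5: append 5 -> window=[21, 17, 5] -> max=21
step 6: append 7 -> window=[17, 5, 7] -> max=17
step 7: append 32 -> window=[5, 7, 32] -> max=32
step 8: append 11 -> window=[7, 32, 11] -> max=32
step 9: append 74 -> window=[32, 11, 74] -> max=74
step 10: append 67 -> window=[11, 74, 67] -> max=74
step 11: append 24 -> window=[74, 67, 24] -> max=74
step 12: append 15 -> window=[67, 24, 15] -> max=67
step 13: append 18 -> window=[24, 15, 18] -> max=24
step 14: append 10 -> window=[15, 18, 10] -> max=18
step 15: append 76 -> window=[18, 10, 76] -> max=76
Recorded maximums: 58 39 21 17 32 32 74 74 74 67 24 18 76
Changes between consecutive maximums: 9

Answer: 9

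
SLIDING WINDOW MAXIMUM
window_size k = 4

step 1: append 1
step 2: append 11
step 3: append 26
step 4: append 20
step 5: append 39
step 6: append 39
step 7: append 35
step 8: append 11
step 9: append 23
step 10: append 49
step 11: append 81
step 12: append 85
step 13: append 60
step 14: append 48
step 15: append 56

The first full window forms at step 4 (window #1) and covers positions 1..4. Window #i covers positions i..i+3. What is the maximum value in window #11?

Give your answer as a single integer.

Answer: 85

Derivation:
step 1: append 1 -> window=[1] (not full yet)
step 2: append 11 -> window=[1, 11] (not full yet)
step 3: append 26 -> window=[1, 11, 26] (not full yet)
step 4: append 20 -> window=[1, 11, 26, 20] -> max=26
step 5: append 39 -> window=[11, 26, 20, 39] -> max=39
step 6: append 39 -> window=[26, 20, 39, 39] -> max=39
step 7: append 35 -> window=[20, 39, 39, 35] -> max=39
step 8: append 11 -> window=[39, 39, 35, 11] -> max=39
step 9: append 23 -> window=[39, 35, 11, 23] -> max=39
step 10: append 49 -> window=[35, 11, 23, 49] -> max=49
step 11: append 81 -> window=[11, 23, 49, 81] -> max=81
step 12: append 85 -> window=[23, 49, 81, 85] -> max=85
step 13: append 60 -> window=[49, 81, 85, 60] -> max=85
step 14: append 48 -> window=[81, 85, 60, 48] -> max=85
Window #11 max = 85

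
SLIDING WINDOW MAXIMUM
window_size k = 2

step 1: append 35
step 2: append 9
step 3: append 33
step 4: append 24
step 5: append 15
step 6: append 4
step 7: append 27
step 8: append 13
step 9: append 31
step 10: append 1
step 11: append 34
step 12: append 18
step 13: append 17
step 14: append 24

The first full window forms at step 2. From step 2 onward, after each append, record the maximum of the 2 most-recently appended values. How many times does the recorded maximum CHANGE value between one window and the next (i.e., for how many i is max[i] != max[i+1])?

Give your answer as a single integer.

Answer: 8

Derivation:
step 1: append 35 -> window=[35] (not full yet)
step 2: append 9 -> window=[35, 9] -> max=35
step 3: append 33 -> window=[9, 33] -> max=33
step 4: append 24 -> window=[33, 24] -> max=33
step 5: append 15 -> window=[24, 15] -> max=24
step 6: append 4 -> window=[15, 4] -> max=15
step 7: append 27 -> window=[4, 27] -> max=27
step 8: append 13 -> window=[27, 13] -> max=27
step 9: append 31 -> window=[13, 31] -> max=31
step 10: append 1 -> window=[31, 1] -> max=31
step 11: append 34 -> window=[1, 34] -> max=34
step 12: append 18 -> window=[34, 18] -> max=34
step 13: append 17 -> window=[18, 17] -> max=18
step 14: append 24 -> window=[17, 24] -> max=24
Recorded maximums: 35 33 33 24 15 27 27 31 31 34 34 18 24
Changes between consecutive maximums: 8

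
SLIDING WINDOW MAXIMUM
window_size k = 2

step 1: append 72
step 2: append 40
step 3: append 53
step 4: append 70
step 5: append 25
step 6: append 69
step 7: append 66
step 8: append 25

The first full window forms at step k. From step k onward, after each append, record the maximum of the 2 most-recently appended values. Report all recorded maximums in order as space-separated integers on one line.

step 1: append 72 -> window=[72] (not full yet)
step 2: append 40 -> window=[72, 40] -> max=72
step 3: append 53 -> window=[40, 53] -> max=53
step 4: append 70 -> window=[53, 70] -> max=70
step 5: append 25 -> window=[70, 25] -> max=70
step 6: append 69 -> window=[25, 69] -> max=69
step 7: append 66 -> window=[69, 66] -> max=69
step 8: append 25 -> window=[66, 25] -> max=66

Answer: 72 53 70 70 69 69 66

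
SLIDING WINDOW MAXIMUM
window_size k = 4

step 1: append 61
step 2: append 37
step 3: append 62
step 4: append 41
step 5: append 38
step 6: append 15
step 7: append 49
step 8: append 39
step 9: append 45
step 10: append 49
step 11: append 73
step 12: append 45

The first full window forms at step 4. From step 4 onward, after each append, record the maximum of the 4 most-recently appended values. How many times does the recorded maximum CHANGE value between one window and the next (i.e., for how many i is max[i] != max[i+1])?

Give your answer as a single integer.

Answer: 2

Derivation:
step 1: append 61 -> window=[61] (not full yet)
step 2: append 37 -> window=[61, 37] (not full yet)
step 3: append 62 -> window=[61, 37, 62] (not full yet)
step 4: append 41 -> window=[61, 37, 62, 41] -> max=62
step 5: append 38 -> window=[37, 62, 41, 38] -> max=62
step 6: append 15 -> window=[62, 41, 38, 15] -> max=62
step 7: append 49 -> window=[41, 38, 15, 49] -> max=49
step 8: append 39 -> window=[38, 15, 49, 39] -> max=49
step 9: append 45 -> window=[15, 49, 39, 45] -> max=49
step 10: append 49 -> window=[49, 39, 45, 49] -> max=49
step 11: append 73 -> window=[39, 45, 49, 73] -> max=73
step 12: append 45 -> window=[45, 49, 73, 45] -> max=73
Recorded maximums: 62 62 62 49 49 49 49 73 73
Changes between consecutive maximums: 2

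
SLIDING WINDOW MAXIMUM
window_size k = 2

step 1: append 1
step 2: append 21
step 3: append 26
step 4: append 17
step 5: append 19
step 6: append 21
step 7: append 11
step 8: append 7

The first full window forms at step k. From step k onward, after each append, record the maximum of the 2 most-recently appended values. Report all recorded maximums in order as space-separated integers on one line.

Answer: 21 26 26 19 21 21 11

Derivation:
step 1: append 1 -> window=[1] (not full yet)
step 2: append 21 -> window=[1, 21] -> max=21
step 3: append 26 -> window=[21, 26] -> max=26
step 4: append 17 -> window=[26, 17] -> max=26
step 5: append 19 -> window=[17, 19] -> max=19
step 6: append 21 -> window=[19, 21] -> max=21
step 7: append 11 -> window=[21, 11] -> max=21
step 8: append 7 -> window=[11, 7] -> max=11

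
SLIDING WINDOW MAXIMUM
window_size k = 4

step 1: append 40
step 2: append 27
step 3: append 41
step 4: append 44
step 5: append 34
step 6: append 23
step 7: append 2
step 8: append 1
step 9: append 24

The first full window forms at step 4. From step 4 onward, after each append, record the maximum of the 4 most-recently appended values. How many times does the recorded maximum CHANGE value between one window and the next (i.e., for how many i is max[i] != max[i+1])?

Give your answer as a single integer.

step 1: append 40 -> window=[40] (not full yet)
step 2: append 27 -> window=[40, 27] (not full yet)
step 3: append 41 -> window=[40, 27, 41] (not full yet)
step 4: append 44 -> window=[40, 27, 41, 44] -> max=44
step 5: append 34 -> window=[27, 41, 44, 34] -> max=44
step 6: append 23 -> window=[41, 44, 34, 23] -> max=44
step 7: append 2 -> window=[44, 34, 23, 2] -> max=44
step 8: append 1 -> window=[34, 23, 2, 1] -> max=34
step 9: append 24 -> window=[23, 2, 1, 24] -> max=24
Recorded maximums: 44 44 44 44 34 24
Changes between consecutive maximums: 2

Answer: 2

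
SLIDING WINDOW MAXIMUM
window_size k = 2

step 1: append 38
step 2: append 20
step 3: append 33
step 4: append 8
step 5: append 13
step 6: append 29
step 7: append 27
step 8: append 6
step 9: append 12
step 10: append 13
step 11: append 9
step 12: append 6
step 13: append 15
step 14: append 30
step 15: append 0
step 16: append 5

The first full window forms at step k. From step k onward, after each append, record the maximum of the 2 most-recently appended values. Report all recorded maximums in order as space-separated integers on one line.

step 1: append 38 -> window=[38] (not full yet)
step 2: append 20 -> window=[38, 20] -> max=38
step 3: append 33 -> window=[20, 33] -> max=33
step 4: append 8 -> window=[33, 8] -> max=33
step 5: append 13 -> window=[8, 13] -> max=13
step 6: append 29 -> window=[13, 29] -> max=29
step 7: append 27 -> window=[29, 27] -> max=29
step 8: append 6 -> window=[27, 6] -> max=27
step 9: append 12 -> window=[6, 12] -> max=12
step 10: append 13 -> window=[12, 13] -> max=13
step 11: append 9 -> window=[13, 9] -> max=13
step 12: append 6 -> window=[9, 6] -> max=9
step 13: append 15 -> window=[6, 15] -> max=15
step 14: append 30 -> window=[15, 30] -> max=30
step 15: append 0 -> window=[30, 0] -> max=30
step 16: append 5 -> window=[0, 5] -> max=5

Answer: 38 33 33 13 29 29 27 12 13 13 9 15 30 30 5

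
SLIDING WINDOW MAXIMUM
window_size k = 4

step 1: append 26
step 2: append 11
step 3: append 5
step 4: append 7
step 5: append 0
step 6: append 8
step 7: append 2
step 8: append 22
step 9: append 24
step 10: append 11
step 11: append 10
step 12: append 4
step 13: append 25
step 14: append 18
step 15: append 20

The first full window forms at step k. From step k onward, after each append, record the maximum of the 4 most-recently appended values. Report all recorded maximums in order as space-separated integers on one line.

Answer: 26 11 8 8 22 24 24 24 24 25 25 25

Derivation:
step 1: append 26 -> window=[26] (not full yet)
step 2: append 11 -> window=[26, 11] (not full yet)
step 3: append 5 -> window=[26, 11, 5] (not full yet)
step 4: append 7 -> window=[26, 11, 5, 7] -> max=26
step 5: append 0 -> window=[11, 5, 7, 0] -> max=11
step 6: append 8 -> window=[5, 7, 0, 8] -> max=8
step 7: append 2 -> window=[7, 0, 8, 2] -> max=8
step 8: append 22 -> window=[0, 8, 2, 22] -> max=22
step 9: append 24 -> window=[8, 2, 22, 24] -> max=24
step 10: append 11 -> window=[2, 22, 24, 11] -> max=24
step 11: append 10 -> window=[22, 24, 11, 10] -> max=24
step 12: append 4 -> window=[24, 11, 10, 4] -> max=24
step 13: append 25 -> window=[11, 10, 4, 25] -> max=25
step 14: append 18 -> window=[10, 4, 25, 18] -> max=25
step 15: append 20 -> window=[4, 25, 18, 20] -> max=25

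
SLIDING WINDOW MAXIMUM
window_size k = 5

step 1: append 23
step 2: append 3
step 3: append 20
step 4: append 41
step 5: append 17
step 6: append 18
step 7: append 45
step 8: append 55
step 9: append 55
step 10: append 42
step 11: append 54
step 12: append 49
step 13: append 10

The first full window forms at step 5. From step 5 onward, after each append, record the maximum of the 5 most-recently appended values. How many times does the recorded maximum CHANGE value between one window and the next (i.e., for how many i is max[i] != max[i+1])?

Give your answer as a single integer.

Answer: 2

Derivation:
step 1: append 23 -> window=[23] (not full yet)
step 2: append 3 -> window=[23, 3] (not full yet)
step 3: append 20 -> window=[23, 3, 20] (not full yet)
step 4: append 41 -> window=[23, 3, 20, 41] (not full yet)
step 5: append 17 -> window=[23, 3, 20, 41, 17] -> max=41
step 6: append 18 -> window=[3, 20, 41, 17, 18] -> max=41
step 7: append 45 -> window=[20, 41, 17, 18, 45] -> max=45
step 8: append 55 -> window=[41, 17, 18, 45, 55] -> max=55
step 9: append 55 -> window=[17, 18, 45, 55, 55] -> max=55
step 10: append 42 -> window=[18, 45, 55, 55, 42] -> max=55
step 11: append 54 -> window=[45, 55, 55, 42, 54] -> max=55
step 12: append 49 -> window=[55, 55, 42, 54, 49] -> max=55
step 13: append 10 -> window=[55, 42, 54, 49, 10] -> max=55
Recorded maximums: 41 41 45 55 55 55 55 55 55
Changes between consecutive maximums: 2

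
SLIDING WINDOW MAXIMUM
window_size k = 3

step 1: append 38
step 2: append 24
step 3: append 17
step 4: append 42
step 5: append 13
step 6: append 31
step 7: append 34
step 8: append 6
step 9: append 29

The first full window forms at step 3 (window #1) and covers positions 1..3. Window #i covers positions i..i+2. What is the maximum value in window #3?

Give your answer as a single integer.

Answer: 42

Derivation:
step 1: append 38 -> window=[38] (not full yet)
step 2: append 24 -> window=[38, 24] (not full yet)
step 3: append 17 -> window=[38, 24, 17] -> max=38
step 4: append 42 -> window=[24, 17, 42] -> max=42
step 5: append 13 -> window=[17, 42, 13] -> max=42
Window #3 max = 42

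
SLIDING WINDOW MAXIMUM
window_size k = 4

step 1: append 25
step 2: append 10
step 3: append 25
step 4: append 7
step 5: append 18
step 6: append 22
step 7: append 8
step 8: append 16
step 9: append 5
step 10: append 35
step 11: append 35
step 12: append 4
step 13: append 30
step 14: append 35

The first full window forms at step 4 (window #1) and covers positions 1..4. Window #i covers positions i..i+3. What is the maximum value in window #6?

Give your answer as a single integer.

step 1: append 25 -> window=[25] (not full yet)
step 2: append 10 -> window=[25, 10] (not full yet)
step 3: append 25 -> window=[25, 10, 25] (not full yet)
step 4: append 7 -> window=[25, 10, 25, 7] -> max=25
step 5: append 18 -> window=[10, 25, 7, 18] -> max=25
step 6: append 22 -> window=[25, 7, 18, 22] -> max=25
step 7: append 8 -> window=[7, 18, 22, 8] -> max=22
step 8: append 16 -> window=[18, 22, 8, 16] -> max=22
step 9: append 5 -> window=[22, 8, 16, 5] -> max=22
Window #6 max = 22

Answer: 22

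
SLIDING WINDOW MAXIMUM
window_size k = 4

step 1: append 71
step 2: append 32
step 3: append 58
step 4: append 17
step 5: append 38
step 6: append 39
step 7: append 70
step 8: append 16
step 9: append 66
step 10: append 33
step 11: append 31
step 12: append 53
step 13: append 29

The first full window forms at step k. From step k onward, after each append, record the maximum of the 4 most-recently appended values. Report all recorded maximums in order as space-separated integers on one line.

Answer: 71 58 58 70 70 70 70 66 66 53

Derivation:
step 1: append 71 -> window=[71] (not full yet)
step 2: append 32 -> window=[71, 32] (not full yet)
step 3: append 58 -> window=[71, 32, 58] (not full yet)
step 4: append 17 -> window=[71, 32, 58, 17] -> max=71
step 5: append 38 -> window=[32, 58, 17, 38] -> max=58
step 6: append 39 -> window=[58, 17, 38, 39] -> max=58
step 7: append 70 -> window=[17, 38, 39, 70] -> max=70
step 8: append 16 -> window=[38, 39, 70, 16] -> max=70
step 9: append 66 -> window=[39, 70, 16, 66] -> max=70
step 10: append 33 -> window=[70, 16, 66, 33] -> max=70
step 11: append 31 -> window=[16, 66, 33, 31] -> max=66
step 12: append 53 -> window=[66, 33, 31, 53] -> max=66
step 13: append 29 -> window=[33, 31, 53, 29] -> max=53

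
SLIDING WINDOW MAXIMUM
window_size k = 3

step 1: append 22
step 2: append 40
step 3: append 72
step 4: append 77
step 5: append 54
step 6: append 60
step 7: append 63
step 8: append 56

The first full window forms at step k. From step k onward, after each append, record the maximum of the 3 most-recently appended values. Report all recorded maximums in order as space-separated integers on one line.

Answer: 72 77 77 77 63 63

Derivation:
step 1: append 22 -> window=[22] (not full yet)
step 2: append 40 -> window=[22, 40] (not full yet)
step 3: append 72 -> window=[22, 40, 72] -> max=72
step 4: append 77 -> window=[40, 72, 77] -> max=77
step 5: append 54 -> window=[72, 77, 54] -> max=77
step 6: append 60 -> window=[77, 54, 60] -> max=77
step 7: append 63 -> window=[54, 60, 63] -> max=63
step 8: append 56 -> window=[60, 63, 56] -> max=63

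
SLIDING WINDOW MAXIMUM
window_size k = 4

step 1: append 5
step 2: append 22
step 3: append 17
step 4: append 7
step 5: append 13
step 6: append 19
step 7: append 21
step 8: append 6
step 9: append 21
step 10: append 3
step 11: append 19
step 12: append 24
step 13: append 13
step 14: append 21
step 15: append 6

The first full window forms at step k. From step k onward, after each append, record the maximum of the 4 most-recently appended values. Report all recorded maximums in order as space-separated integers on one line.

step 1: append 5 -> window=[5] (not full yet)
step 2: append 22 -> window=[5, 22] (not full yet)
step 3: append 17 -> window=[5, 22, 17] (not full yet)
step 4: append 7 -> window=[5, 22, 17, 7] -> max=22
step 5: append 13 -> window=[22, 17, 7, 13] -> max=22
step 6: append 19 -> window=[17, 7, 13, 19] -> max=19
step 7: append 21 -> window=[7, 13, 19, 21] -> max=21
step 8: append 6 -> window=[13, 19, 21, 6] -> max=21
step 9: append 21 -> window=[19, 21, 6, 21] -> max=21
step 10: append 3 -> window=[21, 6, 21, 3] -> max=21
step 11: append 19 -> window=[6, 21, 3, 19] -> max=21
step 12: append 24 -> window=[21, 3, 19, 24] -> max=24
step 13: append 13 -> window=[3, 19, 24, 13] -> max=24
step 14: append 21 -> window=[19, 24, 13, 21] -> max=24
step 15: append 6 -> window=[24, 13, 21, 6] -> max=24

Answer: 22 22 19 21 21 21 21 21 24 24 24 24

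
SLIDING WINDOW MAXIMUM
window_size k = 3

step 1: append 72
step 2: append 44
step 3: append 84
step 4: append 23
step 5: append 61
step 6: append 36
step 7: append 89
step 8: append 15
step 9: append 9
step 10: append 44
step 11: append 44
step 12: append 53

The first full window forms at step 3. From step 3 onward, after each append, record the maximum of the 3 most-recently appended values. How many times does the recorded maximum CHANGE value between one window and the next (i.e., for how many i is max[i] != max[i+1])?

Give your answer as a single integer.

Answer: 4

Derivation:
step 1: append 72 -> window=[72] (not full yet)
step 2: append 44 -> window=[72, 44] (not full yet)
step 3: append 84 -> window=[72, 44, 84] -> max=84
step 4: append 23 -> window=[44, 84, 23] -> max=84
step 5: append 61 -> window=[84, 23, 61] -> max=84
step 6: append 36 -> window=[23, 61, 36] -> max=61
step 7: append 89 -> window=[61, 36, 89] -> max=89
step 8: append 15 -> window=[36, 89, 15] -> max=89
step 9: append 9 -> window=[89, 15, 9] -> max=89
step 10: append 44 -> window=[15, 9, 44] -> max=44
step 11: append 44 -> window=[9, 44, 44] -> max=44
step 12: append 53 -> window=[44, 44, 53] -> max=53
Recorded maximums: 84 84 84 61 89 89 89 44 44 53
Changes between consecutive maximums: 4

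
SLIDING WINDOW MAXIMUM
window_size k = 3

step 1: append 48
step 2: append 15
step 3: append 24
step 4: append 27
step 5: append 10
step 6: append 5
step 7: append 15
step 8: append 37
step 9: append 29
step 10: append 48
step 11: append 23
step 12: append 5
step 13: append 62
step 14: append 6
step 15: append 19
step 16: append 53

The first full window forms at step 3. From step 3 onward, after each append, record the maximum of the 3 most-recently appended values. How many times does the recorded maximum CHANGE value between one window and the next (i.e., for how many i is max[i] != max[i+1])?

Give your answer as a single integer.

Answer: 6

Derivation:
step 1: append 48 -> window=[48] (not full yet)
step 2: append 15 -> window=[48, 15] (not full yet)
step 3: append 24 -> window=[48, 15, 24] -> max=48
step 4: append 27 -> window=[15, 24, 27] -> max=27
step 5: append 10 -> window=[24, 27, 10] -> max=27
step 6: append 5 -> window=[27, 10, 5] -> max=27
step 7: append 15 -> window=[10, 5, 15] -> max=15
step 8: append 37 -> window=[5, 15, 37] -> max=37
step 9: append 29 -> window=[15, 37, 29] -> max=37
step 10: append 48 -> window=[37, 29, 48] -> max=48
step 11: append 23 -> window=[29, 48, 23] -> max=48
step 12: append 5 -> window=[48, 23, 5] -> max=48
step 13: append 62 -> window=[23, 5, 62] -> max=62
step 14: append 6 -> window=[5, 62, 6] -> max=62
step 15: append 19 -> window=[62, 6, 19] -> max=62
step 16: append 53 -> window=[6, 19, 53] -> max=53
Recorded maximums: 48 27 27 27 15 37 37 48 48 48 62 62 62 53
Changes between consecutive maximums: 6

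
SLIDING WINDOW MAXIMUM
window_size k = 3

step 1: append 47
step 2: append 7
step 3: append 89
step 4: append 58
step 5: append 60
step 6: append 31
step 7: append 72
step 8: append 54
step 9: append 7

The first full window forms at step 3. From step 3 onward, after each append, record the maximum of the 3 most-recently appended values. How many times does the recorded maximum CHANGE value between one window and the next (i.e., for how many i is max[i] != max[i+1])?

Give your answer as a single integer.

step 1: append 47 -> window=[47] (not full yet)
step 2: append 7 -> window=[47, 7] (not full yet)
step 3: append 89 -> window=[47, 7, 89] -> max=89
step 4: append 58 -> window=[7, 89, 58] -> max=89
step 5: append 60 -> window=[89, 58, 60] -> max=89
step 6: append 31 -> window=[58, 60, 31] -> max=60
step 7: append 72 -> window=[60, 31, 72] -> max=72
step 8: append 54 -> window=[31, 72, 54] -> max=72
step 9: append 7 -> window=[72, 54, 7] -> max=72
Recorded maximums: 89 89 89 60 72 72 72
Changes between consecutive maximums: 2

Answer: 2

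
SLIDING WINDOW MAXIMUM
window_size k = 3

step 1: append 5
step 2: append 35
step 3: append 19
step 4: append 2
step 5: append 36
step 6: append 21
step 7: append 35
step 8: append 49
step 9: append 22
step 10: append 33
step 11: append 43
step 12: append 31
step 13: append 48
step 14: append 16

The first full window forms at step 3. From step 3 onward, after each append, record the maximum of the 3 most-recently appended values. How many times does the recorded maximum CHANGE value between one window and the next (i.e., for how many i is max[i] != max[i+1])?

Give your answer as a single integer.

Answer: 4

Derivation:
step 1: append 5 -> window=[5] (not full yet)
step 2: append 35 -> window=[5, 35] (not full yet)
step 3: append 19 -> window=[5, 35, 19] -> max=35
step 4: append 2 -> window=[35, 19, 2] -> max=35
step 5: append 36 -> window=[19, 2, 36] -> max=36
step 6: append 21 -> window=[2, 36, 21] -> max=36
step 7: append 35 -> window=[36, 21, 35] -> max=36
step 8: append 49 -> window=[21, 35, 49] -> max=49
step 9: append 22 -> window=[35, 49, 22] -> max=49
step 10: append 33 -> window=[49, 22, 33] -> max=49
step 11: append 43 -> window=[22, 33, 43] -> max=43
step 12: append 31 -> window=[33, 43, 31] -> max=43
step 13: append 48 -> window=[43, 31, 48] -> max=48
step 14: append 16 -> window=[31, 48, 16] -> max=48
Recorded maximums: 35 35 36 36 36 49 49 49 43 43 48 48
Changes between consecutive maximums: 4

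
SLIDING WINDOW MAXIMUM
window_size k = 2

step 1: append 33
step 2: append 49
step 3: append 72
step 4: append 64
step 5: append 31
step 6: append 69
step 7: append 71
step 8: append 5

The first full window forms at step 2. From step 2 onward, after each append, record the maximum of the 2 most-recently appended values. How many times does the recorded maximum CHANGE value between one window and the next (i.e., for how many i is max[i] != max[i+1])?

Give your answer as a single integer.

Answer: 4

Derivation:
step 1: append 33 -> window=[33] (not full yet)
step 2: append 49 -> window=[33, 49] -> max=49
step 3: append 72 -> window=[49, 72] -> max=72
step 4: append 64 -> window=[72, 64] -> max=72
step 5: append 31 -> window=[64, 31] -> max=64
step 6: append 69 -> window=[31, 69] -> max=69
step 7: append 71 -> window=[69, 71] -> max=71
step 8: append 5 -> window=[71, 5] -> max=71
Recorded maximums: 49 72 72 64 69 71 71
Changes between consecutive maximums: 4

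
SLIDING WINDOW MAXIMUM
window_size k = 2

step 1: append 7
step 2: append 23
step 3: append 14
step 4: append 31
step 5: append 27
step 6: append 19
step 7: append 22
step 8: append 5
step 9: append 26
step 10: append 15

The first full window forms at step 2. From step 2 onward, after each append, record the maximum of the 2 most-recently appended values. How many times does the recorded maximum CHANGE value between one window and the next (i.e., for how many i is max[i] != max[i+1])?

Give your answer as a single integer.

Answer: 4

Derivation:
step 1: append 7 -> window=[7] (not full yet)
step 2: append 23 -> window=[7, 23] -> max=23
step 3: append 14 -> window=[23, 14] -> max=23
step 4: append 31 -> window=[14, 31] -> max=31
step 5: append 27 -> window=[31, 27] -> max=31
step 6: append 19 -> window=[27, 19] -> max=27
step 7: append 22 -> window=[19, 22] -> max=22
step 8: append 5 -> window=[22, 5] -> max=22
step 9: append 26 -> window=[5, 26] -> max=26
step 10: append 15 -> window=[26, 15] -> max=26
Recorded maximums: 23 23 31 31 27 22 22 26 26
Changes between consecutive maximums: 4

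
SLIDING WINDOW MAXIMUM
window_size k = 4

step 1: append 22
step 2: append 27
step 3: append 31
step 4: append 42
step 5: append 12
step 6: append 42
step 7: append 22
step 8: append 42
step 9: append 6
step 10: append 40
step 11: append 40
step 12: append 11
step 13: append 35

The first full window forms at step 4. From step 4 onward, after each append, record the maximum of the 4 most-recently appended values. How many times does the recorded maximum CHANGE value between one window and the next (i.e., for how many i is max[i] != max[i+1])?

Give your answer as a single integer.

Answer: 1

Derivation:
step 1: append 22 -> window=[22] (not full yet)
step 2: append 27 -> window=[22, 27] (not full yet)
step 3: append 31 -> window=[22, 27, 31] (not full yet)
step 4: append 42 -> window=[22, 27, 31, 42] -> max=42
step 5: append 12 -> window=[27, 31, 42, 12] -> max=42
step 6: append 42 -> window=[31, 42, 12, 42] -> max=42
step 7: append 22 -> window=[42, 12, 42, 22] -> max=42
step 8: append 42 -> window=[12, 42, 22, 42] -> max=42
step 9: append 6 -> window=[42, 22, 42, 6] -> max=42
step 10: append 40 -> window=[22, 42, 6, 40] -> max=42
step 11: append 40 -> window=[42, 6, 40, 40] -> max=42
step 12: append 11 -> window=[6, 40, 40, 11] -> max=40
step 13: append 35 -> window=[40, 40, 11, 35] -> max=40
Recorded maximums: 42 42 42 42 42 42 42 42 40 40
Changes between consecutive maximums: 1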